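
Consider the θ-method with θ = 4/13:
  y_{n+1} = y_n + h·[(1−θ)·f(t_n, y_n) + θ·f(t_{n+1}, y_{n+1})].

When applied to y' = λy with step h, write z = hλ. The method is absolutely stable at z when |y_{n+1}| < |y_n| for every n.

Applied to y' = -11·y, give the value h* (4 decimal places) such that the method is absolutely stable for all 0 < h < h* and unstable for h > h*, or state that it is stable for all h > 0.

(-5.2000,0); λ=-11 ⇒ h* = (26/5)/11 = 0.4727.

On y'=λy, z=hλ:
  y_{n+1} = y_n + z·[9/13·y_n + 4/13·y_{n+1}] ⇒ (1 − 4/13z)y_{n+1} = (1 + 9/13z)y_n
  R(z) = (1 + 9/13z)/(1 − 4/13z).

Boundary: |R(x)|=1, x<0.
x=-1.07: |R|=0.1950
R=−1: 1+9/13x = −1+4/13x ⇒ -5/13x=2 ⇒ x=2/(-5/13)=-5.2000
Confirm numerically:
  x=-4.429: |R|=0.87450 <1
  x=-4.158: |R|=0.82418 <1
  x=-3.396: |R|=0.66070 <1
  x=-5.356: |R|=1.02266 >1
  x=-5.231: |R|=1.00457 >1
So |R|<1 on (-5.2000, 0).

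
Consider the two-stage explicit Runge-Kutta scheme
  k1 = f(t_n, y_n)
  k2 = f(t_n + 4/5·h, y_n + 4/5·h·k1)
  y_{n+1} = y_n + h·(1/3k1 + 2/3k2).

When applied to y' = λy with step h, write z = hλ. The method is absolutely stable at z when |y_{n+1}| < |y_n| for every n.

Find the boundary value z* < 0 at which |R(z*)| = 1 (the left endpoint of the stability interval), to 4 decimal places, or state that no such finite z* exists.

z* = -1.8750.

Set f=λy, z=hλ:
  k1=λy_n ⇒ h·k1=z·y_n;  k2=λ(1+4/5z)y_n ⇒ h·k2=z(1+4/5z)y_n
  y_{n+1}/y_n = 1 + 1/3z + 2/3z(1+4/5z) = 1 + z + 8/15z²
  R(z) = 1 + z + 8/15z².

Find x<0 with |R(x)|<1.
x=-1.5: |R|=0.7000
R=1: x+8/15x²=0 ⇒ x=−15/8=-1.8750; min R=1−1/(4·8/15)=0.5312>−1
Confirm numerically:
  x=-1.537: |R|=0.72293 <1
  x=-1.502: |R|=0.70120 <1
  x=-1.015: |R|=0.53445 <1
  x=-0.856: |R|=0.53479 <1
  x=-2.429: |R|=1.71769 >1
  x=-2.296: |R|=1.51553 >1
Interval (-1.8750, 0).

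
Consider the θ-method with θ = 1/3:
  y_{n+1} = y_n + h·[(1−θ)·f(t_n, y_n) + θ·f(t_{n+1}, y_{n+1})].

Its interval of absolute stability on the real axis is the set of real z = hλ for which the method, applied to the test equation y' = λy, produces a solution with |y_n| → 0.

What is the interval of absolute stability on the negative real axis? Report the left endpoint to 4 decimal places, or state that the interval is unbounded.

z∈(-6.0000,0).

With y'=λy (z=hλ):
  y_{n+1} = y_n + z·[2/3·y_n + 1/3·y_{n+1}] ⇒ (1 − 1/3z)y_{n+1} = (1 + 2/3z)y_n
  ⇒ R(z) = (1 + 2/3z)/(1 − 1/3z).

Boundary: |R(x)|=1, x<0.
x=-1.09: |R|=0.2005
R=−1: 1+2/3x = −1+1/3x ⇒ -1/3x=2 ⇒ x=2/(-1/3)=-6.0000
Confirm numerically:
  x=-4.731: |R|=0.83586 <1
  x=-3.615: |R|=0.63946 <1
  x=-2.819: |R|=0.45334 <1
  x=-6.553: |R|=1.05789 >1
  x=-6.098: |R|=1.01077 >1
  x=-6.073: |R|=1.00805 >1
So |R|<1 on (-6.0000, 0).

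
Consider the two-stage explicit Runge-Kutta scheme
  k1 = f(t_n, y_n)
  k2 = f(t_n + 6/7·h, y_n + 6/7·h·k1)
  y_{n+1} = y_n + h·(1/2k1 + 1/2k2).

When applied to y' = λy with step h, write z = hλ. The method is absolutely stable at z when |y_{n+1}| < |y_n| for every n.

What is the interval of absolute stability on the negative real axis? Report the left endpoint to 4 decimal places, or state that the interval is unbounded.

With y'=λy (z=hλ):
  k1=λy_n ⇒ h·k1=z·y_n;  k2=λ(1+6/7z)y_n ⇒ h·k2=z(1+6/7z)y_n
  y_{n+1}/y_n = 1 + 1/2z + 1/2z(1+6/7z) = 1 + z + 3/7z²
  R(z) = 1 + z + 3/7z².

Need |R(x)|<1, x<0.
x=-1.58: |R|=0.4899
R=1: x+3/7x²=0 ⇒ x=−7/3=-2.3333; min R=1−1/(4·3/7)=0.4167>−1
Confirm numerically:
  x=-1.622: |R|=0.50552 <1
  x=-1.424: |R|=0.44505 <1
  x=-1.410: |R|=0.44204 <1
  x=-2.897: |R|=1.69983 >1
  x=-2.753: |R|=1.49515 >1
  x=-2.683: |R|=1.40207 >1
So |R|<1 on (-2.3333, 0).

(-2.3333, 0).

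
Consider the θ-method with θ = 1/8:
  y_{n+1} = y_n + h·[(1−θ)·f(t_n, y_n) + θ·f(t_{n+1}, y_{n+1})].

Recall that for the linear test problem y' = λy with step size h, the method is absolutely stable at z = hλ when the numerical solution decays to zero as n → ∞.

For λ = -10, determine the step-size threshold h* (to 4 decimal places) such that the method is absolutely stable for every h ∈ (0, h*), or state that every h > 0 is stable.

With y'=λy (z=hλ):
  y_{n+1} = y_n + z·[7/8·y_n + 1/8·y_{n+1}] ⇒ (1 − 1/8z)y_{n+1} = (1 + 7/8z)y_n
  R(z) = (1 + 7/8z)/(1 − 1/8z).

Solve |R(x)|<1 on ℝ⁻.
x=-1.25: |R|=0.0811
R=−1: 1+7/8x = −1+1/8x ⇒ -3/4x=2 ⇒ x=2/(-3/4)=-2.6667
Confirm numerically:
  x=-1.525: |R|=0.28084 <1
  x=-1.373: |R|=0.17188 <1
  x=-1.109: |R|=0.02602 <1
  x=-1.108: |R|=0.02679 <1
  x=-3.265: |R|=1.31869 >1
  x=-3.145: |R|=1.25751 >1
  x=-3.087: |R|=1.22747 >1
Interval (-2.6667, 0).

(-2.6667,0); λ=-10 ⇒ h* = (8/3)/10 = 0.2667.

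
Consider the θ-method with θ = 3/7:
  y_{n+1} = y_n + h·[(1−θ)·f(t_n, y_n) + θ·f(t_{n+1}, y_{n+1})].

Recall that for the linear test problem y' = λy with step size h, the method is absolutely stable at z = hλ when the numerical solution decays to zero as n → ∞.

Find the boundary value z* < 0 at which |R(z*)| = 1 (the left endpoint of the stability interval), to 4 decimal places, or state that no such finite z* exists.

z* = -14.0000.

On y'=λy, z=hλ:
  y_{n+1} = y_n + z·[4/7·y_n + 3/7·y_{n+1}] ⇒ (1 − 3/7z)y_{n+1} = (1 + 4/7z)y_n
  Hence R(z) = (1 + 4/7z)/(1 − 3/7z).

Need |R(x)|<1, x<0.
x=-1.7: |R|=0.0165
R=−1: 1+4/7x = −1+3/7x ⇒ -1/7x=2 ⇒ x=2/(-1/7)=-14.0000
Confirm numerically:
  x=-13.484: |R|=0.98913 <1
  x=-13.104: |R|=0.98065 <1
  x=-10.491: |R|=0.90879 <1
  x=-14.576: |R|=1.01135 >1
  x=-14.375: |R|=1.00748 >1
  x=-14.297: |R|=1.00595 >1
So |R|<1 on (-14.0000, 0).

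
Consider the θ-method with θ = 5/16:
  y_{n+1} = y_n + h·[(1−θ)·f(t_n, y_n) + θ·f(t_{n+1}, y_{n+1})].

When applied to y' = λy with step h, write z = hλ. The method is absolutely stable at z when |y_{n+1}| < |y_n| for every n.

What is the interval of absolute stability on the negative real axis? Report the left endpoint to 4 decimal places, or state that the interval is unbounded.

(-5.3333, 0).

Set f=λy, z=hλ:
  y_{n+1} = y_n + z·[11/16·y_n + 5/16·y_{n+1}] ⇒ (1 − 5/16z)y_{n+1} = (1 + 11/16z)y_n
  so R(z) = (1 + 11/16z)/(1 − 5/16z).

Solve |R(x)|<1 on ℝ⁻.
x=-1.23: |R|=0.1115
R=−1: 1+11/16x = −1+5/16x ⇒ -3/8x=2 ⇒ x=2/(-3/8)=-5.3333
Confirm numerically:
  x=-3.025: |R|=0.55502 <1
  x=-2.452: |R|=0.38825 <1
  x=-2.345: |R|=0.35329 <1
  x=-5.420: |R|=1.01206 >1
  x=-5.404: |R|=1.00986 >1
  x=-5.389: |R|=1.00778 >1
Stable set (-5.3333, 0).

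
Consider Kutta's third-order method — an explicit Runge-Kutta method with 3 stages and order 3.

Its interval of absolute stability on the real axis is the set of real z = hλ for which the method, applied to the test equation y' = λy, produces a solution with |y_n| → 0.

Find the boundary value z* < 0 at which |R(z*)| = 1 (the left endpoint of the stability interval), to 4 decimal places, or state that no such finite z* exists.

With y'=λy (z=hλ):
  order 3, 3-stage ⇒ R(z)=1+z+z^2/2+z^3/6
  (e.g. R(-1.64)=-0.03036, |R|=0.03036)

Boundary: |R(x)|=1, x<0.
x=-1.64: |R|=0.0304
|R(-1.81)|=0.1602 |R(-1.05)|=0.3083 |R(-0.91)|=0.3785
Bisect:
  x_lo=-3.2867 |R|=2.8029  x_hi=-0.0922 |R|=0.9120
  mid=-1.68943 |R|=0.06599 →hi
  mid=-2.48806 |R|=0.95987 →hi
  mid=-2.88738 |R|=1.73089 →lo
  mid=-2.68772 |R|=1.31174 →lo
  mid=-2.58789 |R|=1.12790 →lo
  mid=-2.53798 |R|=1.04197 →lo
  mid=-2.51302 |R|=1.00045 →lo
  ...
  [-2.51282,-2.51263] ⇒ x*=-2.5127
Interval (-2.5127, 0).

z* = -2.5127.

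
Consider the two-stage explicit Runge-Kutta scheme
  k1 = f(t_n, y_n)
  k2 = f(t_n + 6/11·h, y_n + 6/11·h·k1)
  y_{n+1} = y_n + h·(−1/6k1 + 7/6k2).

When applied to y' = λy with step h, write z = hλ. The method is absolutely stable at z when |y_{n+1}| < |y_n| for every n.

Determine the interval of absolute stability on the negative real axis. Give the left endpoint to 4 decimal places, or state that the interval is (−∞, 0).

Set f=λy, z=hλ:
  k1=λy_n ⇒ h·k1=z·y_n;  k2=λ(1+6/11z)y_n ⇒ h·k2=z(1+6/11z)y_n
  y_{n+1}/y_n = 1 − 1/6z + 7/6z(1+6/11z) = 1 + z + 7/11z²
  R(z) = 1 + z + 7/11z².

Solve |R(x)|<1 on ℝ⁻.
x=-1.51: |R|=0.9410
R=1: x+7/11x²=0 ⇒ x=−11/7=-1.5714; min R=1−1/(4·7/11)=0.6071>−1
Confirm numerically:
  x=-1.069: |R|=0.65821 <1
  x=-1.064: |R|=0.65642 <1
  x=-0.733: |R|=0.60891 <1
  x=-0.651: |R|=0.61869 <1
  x=-2.096: |R|=1.69968 >1
  x=-2.077: |R|=1.66823 >1
Interval (-1.5714, 0).

(-1.5714, 0).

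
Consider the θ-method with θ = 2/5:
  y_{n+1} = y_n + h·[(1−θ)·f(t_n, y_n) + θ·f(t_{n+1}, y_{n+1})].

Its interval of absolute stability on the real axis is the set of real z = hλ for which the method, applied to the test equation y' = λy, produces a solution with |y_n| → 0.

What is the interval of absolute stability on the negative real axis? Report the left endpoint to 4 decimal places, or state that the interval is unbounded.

With y'=λy (z=hλ):
  y_{n+1} = y_n + z·[3/5·y_n + 2/5·y_{n+1}] ⇒ (1 − 2/5z)y_{n+1} = (1 + 3/5z)y_n
  ⇒ R(z) = (1 + 3/5z)/(1 − 2/5z).

Boundary: |R(x)|=1, x<0.
x=-1.36: |R|=0.1192
R=−1: 1+3/5x = −1+2/5x ⇒ -1/5x=2 ⇒ x=2/(-1/5)=-10.0000
Confirm numerically:
  x=-8.114: |R|=0.91116 <1
  x=-6.670: |R|=0.81843 <1
  x=-5.988: |R|=0.76367 <1
  x=-5.437: |R|=0.71255 <1
  x=-10.454: |R|=1.01752 >1
  x=-10.443: |R|=1.01711 >1
  x=-10.371: |R|=1.01441 >1
Interval (-10.0000, 0).

z∈(-10.0000,0).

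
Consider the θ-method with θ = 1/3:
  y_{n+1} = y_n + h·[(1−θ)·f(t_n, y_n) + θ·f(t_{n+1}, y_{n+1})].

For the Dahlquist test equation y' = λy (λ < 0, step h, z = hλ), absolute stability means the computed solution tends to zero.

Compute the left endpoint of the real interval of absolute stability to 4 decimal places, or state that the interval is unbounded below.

With y'=λy (z=hλ):
  y_{n+1} = y_n + z·[2/3·y_n + 1/3·y_{n+1}] ⇒ (1 − 1/3z)y_{n+1} = (1 + 2/3z)y_n
  R(z) = (1 + 2/3z)/(1 − 1/3z).

Solve |R(x)|<1 on ℝ⁻.
x=-1.74: |R|=0.1013
R=−1: 1+2/3x = −1+1/3x ⇒ -1/3x=2 ⇒ x=2/(-1/3)=-6.0000
Confirm numerically:
  x=-5.337: |R|=0.92047 <1
  x=-3.664: |R|=0.64946 <1
  x=-2.997: |R|=0.49925 <1
  x=-6.499: |R|=1.05253 >1
  x=-6.431: |R|=1.04570 >1
  x=-6.287: |R|=1.03090 >1
So |R|<1 on (-6.0000, 0).

z* = -6.0000.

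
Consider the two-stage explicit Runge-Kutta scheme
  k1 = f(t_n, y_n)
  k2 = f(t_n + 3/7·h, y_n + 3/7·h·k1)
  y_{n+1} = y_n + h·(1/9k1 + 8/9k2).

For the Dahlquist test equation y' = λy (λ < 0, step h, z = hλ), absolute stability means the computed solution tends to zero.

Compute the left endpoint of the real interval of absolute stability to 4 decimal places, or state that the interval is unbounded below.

On y'=λy, z=hλ:
  k1=λy_n ⇒ h·k1=z·y_n;  k2=λ(1+3/7z)y_n ⇒ h·k2=z(1+3/7z)y_n
  y_{n+1}/y_n = 1 + 1/9z + 8/9z(1+3/7z) = 1 + z + 8/21z²
  Hence R(z) = 1 + z + 8/21z².

Find x<0 with |R(x)|<1.
x=-0.69: |R|=0.4914
R=1: x+8/21x²=0 ⇒ x=−21/8=-2.6250; min R=1−1/(4·8/21)=0.3438>−1
Confirm numerically:
  x=-2.475: |R|=0.85857 <1
  x=-1.670: |R|=0.39244 <1
  x=-1.362: |R|=0.34468 <1
  x=-1.312: |R|=0.34375 <1
  x=-3.208: |R|=1.71248 >1
  x=-2.731: |R|=1.11028 >1
Interval (-2.6250, 0).

z* = -2.6250.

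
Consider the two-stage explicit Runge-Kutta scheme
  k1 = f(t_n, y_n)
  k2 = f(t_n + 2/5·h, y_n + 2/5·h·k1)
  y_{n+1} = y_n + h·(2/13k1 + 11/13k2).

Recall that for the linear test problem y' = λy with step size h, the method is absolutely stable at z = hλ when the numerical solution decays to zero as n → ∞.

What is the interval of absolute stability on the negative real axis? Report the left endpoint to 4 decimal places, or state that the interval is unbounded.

(-2.9545, 0).

With y'=λy (z=hλ):
  k1=λy_n ⇒ h·k1=z·y_n;  k2=λ(1+2/5z)y_n ⇒ h·k2=z(1+2/5z)y_n
  y_{n+1}/y_n = 1 + 2/13z + 11/13z(1+2/5z) = 1 + z + 22/65z²
  ⇒ R(z) = 1 + z + 22/65z².

Find x<0 with |R(x)|<1.
x=-0.6: |R|=0.5218
R=1: x+22/65x²=0 ⇒ x=−65/22=-2.9545; min R=1−1/(4·22/65)=0.2614>−1
Confirm numerically:
  x=-2.649: |R|=0.72605 <1
  x=-2.154: |R|=0.41637 <1
  x=-1.209: |R|=0.28572 <1
  x=-3.530: |R|=1.68754 >1
  x=-3.512: |R|=1.66263 >1
  x=-3.011: |R|=1.05753 >1
Stable set (-2.9545, 0).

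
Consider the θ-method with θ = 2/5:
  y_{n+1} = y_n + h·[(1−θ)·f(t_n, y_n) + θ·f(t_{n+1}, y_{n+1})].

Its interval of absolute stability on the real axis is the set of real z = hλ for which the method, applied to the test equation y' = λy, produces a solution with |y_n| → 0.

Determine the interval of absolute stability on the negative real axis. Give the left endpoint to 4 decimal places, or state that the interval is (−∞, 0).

Set f=λy, z=hλ:
  y_{n+1} = y_n + z·[3/5·y_n + 2/5·y_{n+1}] ⇒ (1 − 2/5z)y_{n+1} = (1 + 3/5z)y_n
  so R(z) = (1 + 3/5z)/(1 − 2/5z).

Need |R(x)|<1, x<0.
x=-1.53: |R|=0.0509
R=−1: 1+3/5x = −1+2/5x ⇒ -1/5x=2 ⇒ x=2/(-1/5)=-10.0000
Confirm numerically:
  x=-9.618: |R|=0.98424 <1
  x=-9.484: |R|=0.97847 <1
  x=-7.602: |R|=0.88131 <1
  x=-4.650: |R|=0.62587 <1
  x=-10.535: |R|=1.02052 >1
  x=-10.530: |R|=1.02034 >1
Stable set (-10.0000, 0).

z∈(-10.0000,0).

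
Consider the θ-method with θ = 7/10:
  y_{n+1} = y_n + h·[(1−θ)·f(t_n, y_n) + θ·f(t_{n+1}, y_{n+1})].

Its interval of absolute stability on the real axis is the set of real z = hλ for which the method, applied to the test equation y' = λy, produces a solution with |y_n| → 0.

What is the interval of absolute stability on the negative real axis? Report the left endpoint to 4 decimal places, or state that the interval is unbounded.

With y'=λy (z=hλ):
  y_{n+1} = y_n + z·[3/10·y_n + 7/10·y_{n+1}] ⇒ (1 − 7/10z)y_{n+1} = (1 + 3/10z)y_n
  so R(z) = (1 + 3/10z)/(1 − 7/10z).

Solve |R(x)|<1 on ℝ⁻.
x=-1.04: |R|=0.3981
x=-2: |R|=0.1667
x=-10: |R|=0.2500
x=-100: |R|=0.4085
θ=7/10≥1/2 ⇒ |1+3/10x|<|1−7/10x| ∀x<0 ⇒ interval (−∞,0).

(−∞, 0) — no finite endpoint.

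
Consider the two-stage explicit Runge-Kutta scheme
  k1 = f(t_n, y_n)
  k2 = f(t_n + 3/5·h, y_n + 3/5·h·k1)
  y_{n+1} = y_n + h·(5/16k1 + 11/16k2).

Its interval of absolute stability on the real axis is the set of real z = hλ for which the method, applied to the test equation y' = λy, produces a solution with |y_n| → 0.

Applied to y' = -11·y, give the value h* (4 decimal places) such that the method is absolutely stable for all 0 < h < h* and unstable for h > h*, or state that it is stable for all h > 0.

(-2.4242,0); λ=-11 ⇒ h* = (80/33)/11 = 0.2204.

With y'=λy (z=hλ):
  k1=λy_n ⇒ h·k1=z·y_n;  k2=λ(1+3/5z)y_n ⇒ h·k2=z(1+3/5z)y_n
  y_{n+1}/y_n = 1 + 5/16z + 11/16z(1+3/5z) = 1 + z + 33/80z²
  ⇒ R(z) = 1 + z + 33/80z².

Find x<0 with |R(x)|<1.
x=-0.81: |R|=0.4606
R=1: x+33/80x²=0 ⇒ x=−80/33=-2.4242; min R=1−1/(4·33/80)=0.3939>−1
Confirm numerically:
  x=-2.116: |R|=0.73095 <1
  x=-2.108: |R|=0.72501 <1
  x=-1.711: |R|=0.49660 <1
  x=-1.266: |R|=0.39514 <1
  x=-2.898: |R|=1.56634 >1
  x=-2.633: |R|=1.22673 >1
  x=-2.476: |R|=1.05286 >1
So |R|<1 on (-2.4242, 0).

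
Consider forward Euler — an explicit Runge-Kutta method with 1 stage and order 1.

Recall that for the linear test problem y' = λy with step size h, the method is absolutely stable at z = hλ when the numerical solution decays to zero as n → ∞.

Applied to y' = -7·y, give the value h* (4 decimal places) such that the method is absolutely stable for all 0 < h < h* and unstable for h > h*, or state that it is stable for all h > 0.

(-2.0000,0); λ=-7 ⇒ h* = 0.2857.

Test eqn y'=λy, z=hλ:
  order 1, 1-stage ⇒ R(z)=1+z
  (e.g. R(-1.16)=-0.16000, |R|=0.16000)

Solve |R(x)|<1 on ℝ⁻.
x=-1.16: |R|=0.1600
|R(-1.99)|=0.9900 |R(-1.97)|=0.9700 |R(-1.35)|=0.3500
Bisect:
  x_lo=-2.3740 |R|=1.3740  x_hi=-0.1996 |R|=0.8004
  mid=-1.28679 |R|=0.28679 →hi
  mid=-1.83038 |R|=0.83038 →hi
  mid=-2.10217 |R|=1.10217 →lo
  mid=-1.96628 |R|=0.96628 →hi
  mid=-2.03423 |R|=1.03423 →lo
  mid=-2.00025 |R|=1.00025 →lo
  mid=-1.98326 |R|=0.98326 →hi
  mid=-1.99176 |R|=0.99176 →hi
  mid=-1.99601 |R|=0.99601 →hi
  mid=-1.99813 |R|=0.99813 →hi
  ...
  [-2.00012,-1.99999] ⇒ x*=-2.0000
Stable set (-2.0000, 0).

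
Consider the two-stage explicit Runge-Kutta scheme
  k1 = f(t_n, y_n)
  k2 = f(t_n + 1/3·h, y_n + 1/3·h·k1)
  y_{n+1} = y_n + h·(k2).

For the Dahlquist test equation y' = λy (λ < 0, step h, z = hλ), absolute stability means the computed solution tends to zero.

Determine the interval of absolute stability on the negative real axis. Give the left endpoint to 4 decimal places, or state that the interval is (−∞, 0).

(-3.0000, 0).

With y'=λy (z=hλ):
  k1=λy_n ⇒ h·k1=z·y_n;  k2=λ(1+1/3z)y_n ⇒ h·k2=z(1+1/3z)y_n
  y_{n+1}/y_n = 1 + z(1+1/3z) = 1 + z + 1/3z²
  so R(z) = 1 + z + 1/3z².

Find x<0 with |R(x)|<1.
x=-1.42: |R|=0.2521
R=1: x+1/3x²=0 ⇒ x=−3=-3.0000; min R=1−1/(4·1/3)=0.2500>−1
Confirm numerically:
  x=-2.825: |R|=0.83521 <1
  x=-2.540: |R|=0.61053 <1
  x=-1.392: |R|=0.25389 <1
  x=-1.227: |R|=0.27484 <1
  x=-3.421: |R|=1.48008 >1
  x=-3.368: |R|=1.41314 >1
  x=-3.264: |R|=1.28723 >1
So |R|<1 on (-3.0000, 0).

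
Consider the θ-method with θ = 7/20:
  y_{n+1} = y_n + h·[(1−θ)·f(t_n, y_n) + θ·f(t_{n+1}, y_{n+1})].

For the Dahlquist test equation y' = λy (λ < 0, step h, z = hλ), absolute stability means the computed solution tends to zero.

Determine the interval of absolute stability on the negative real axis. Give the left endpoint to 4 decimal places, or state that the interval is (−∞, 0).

(-6.6667, 0).

With y'=λy (z=hλ):
  y_{n+1} = y_n + z·[13/20·y_n + 7/20·y_{n+1}] ⇒ (1 − 7/20z)y_{n+1} = (1 + 13/20z)y_n
  R(z) = (1 + 13/20z)/(1 − 7/20z).

Solve |R(x)|<1 on ℝ⁻.
x=-1.79: |R|=0.1005
R=−1: 1+13/20x = −1+7/20x ⇒ -3/10x=2 ⇒ x=2/(-3/10)=-6.6667
Confirm numerically:
  x=-6.582: |R|=0.99231 <1
  x=-6.400: |R|=0.97531 <1
  x=-6.064: |R|=0.94210 <1
  x=-4.049: |R|=0.67511 <1
  x=-6.872: |R|=1.01809 >1
  x=-6.851: |R|=1.01627 >1
  x=-6.715: |R|=1.00433 >1
Stable set (-6.6667, 0).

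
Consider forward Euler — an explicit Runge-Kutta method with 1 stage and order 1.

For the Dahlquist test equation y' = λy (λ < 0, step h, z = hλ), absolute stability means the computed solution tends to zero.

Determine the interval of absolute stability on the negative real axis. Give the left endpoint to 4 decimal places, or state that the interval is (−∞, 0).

(-2.0000, 0).

Set f=λy, z=hλ:
  order 1, 1-stage ⇒ R(z)=1+z
  (e.g. R(-1.41)=-0.41000, |R|=0.41000)

Find x<0 with |R(x)|<1.
x=-1.41: |R|=0.4100
|R(-2.35)|=1.3500 |R(-1.88)|=0.8800 |R(-1.81)|=0.8100
Bisect:
  x_lo=-2.3565 |R|=1.3565  x_hi=-0.3750 |R|=0.6250
  mid=-1.36575 |R|=0.36575 →hi
  mid=-1.86111 |R|=0.86111 →hi
  mid=-2.10878 |R|=1.10878 →lo
  mid=-1.98494 |R|=0.98494 →hi
  mid=-2.04686 |R|=1.04686 →lo
  mid=-2.01590 |R|=1.01590 →lo
  mid=-2.00042 |R|=1.00042 →lo
  mid=-1.99268 |R|=0.99268 →hi
  mid=-1.99655 |R|=0.99655 →hi
  ...
  [-2.00006,-1.99994] ⇒ x*=-2.0000
Stable set (-2.0000, 0).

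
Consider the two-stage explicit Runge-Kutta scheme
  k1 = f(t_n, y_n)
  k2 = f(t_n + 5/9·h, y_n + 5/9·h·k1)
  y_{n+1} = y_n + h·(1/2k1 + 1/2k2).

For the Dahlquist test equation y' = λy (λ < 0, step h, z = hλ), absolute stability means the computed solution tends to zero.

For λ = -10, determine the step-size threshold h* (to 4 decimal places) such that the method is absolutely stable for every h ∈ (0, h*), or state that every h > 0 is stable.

(-3.6000,0); λ=-10 ⇒ h* = (18/5)/10 = 0.3600.

With y'=λy (z=hλ):
  k1=λy_n ⇒ h·k1=z·y_n;  k2=λ(1+5/9z)y_n ⇒ h·k2=z(1+5/9z)y_n
  y_{n+1}/y_n = 1 + 1/2z + 1/2z(1+5/9z) = 1 + z + 5/18z²
  R(z) = 1 + z + 5/18z².

Need |R(x)|<1, x<0.
x=-1.38: |R|=0.1490
R=1: x+5/18x²=0 ⇒ x=−18/5=-3.6000; min R=1−1/(4·5/18)=0.1000>−1
Confirm numerically:
  x=-3.525: |R|=0.92656 <1
  x=-3.365: |R|=0.78034 <1
  x=-2.804: |R|=0.38000 <1
  x=-1.765: |R|=0.10034 <1
  x=-3.964: |R|=1.40080 >1
  x=-3.660: |R|=1.06100 >1
Interval (-3.6000, 0).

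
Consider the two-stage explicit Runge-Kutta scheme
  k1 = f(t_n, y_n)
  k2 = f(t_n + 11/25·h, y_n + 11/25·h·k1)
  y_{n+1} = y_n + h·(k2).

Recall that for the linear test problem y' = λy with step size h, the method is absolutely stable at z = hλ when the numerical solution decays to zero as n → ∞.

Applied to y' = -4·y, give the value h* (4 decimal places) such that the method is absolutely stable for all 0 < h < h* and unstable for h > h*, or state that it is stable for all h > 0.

Test eqn y'=λy, z=hλ:
  k1=λy_n ⇒ h·k1=z·y_n;  k2=λ(1+11/25z)y_n ⇒ h·k2=z(1+11/25z)y_n
  y_{n+1}/y_n = 1 + z(1+11/25z) = 1 + z + 11/25z²
  so R(z) = 1 + z + 11/25z².

Find x<0 with |R(x)|<1.
x=-0.96: |R|=0.4455
R=1: x+11/25x²=0 ⇒ x=−25/11=-2.2727; min R=1−1/(4·11/25)=0.4318>−1
Confirm numerically:
  x=-2.061: |R|=0.80800 <1
  x=-1.910: |R|=0.69516 <1
  x=-1.883: |R|=0.67710 <1
  x=-1.798: |R|=0.62443 <1
  x=-2.790: |R|=1.63500 >1
  x=-2.467: |R|=1.21088 >1
So |R|<1 on (-2.2727, 0).

(-2.2727,0); λ=-4 ⇒ h* = (25/11)/4 = 0.5682.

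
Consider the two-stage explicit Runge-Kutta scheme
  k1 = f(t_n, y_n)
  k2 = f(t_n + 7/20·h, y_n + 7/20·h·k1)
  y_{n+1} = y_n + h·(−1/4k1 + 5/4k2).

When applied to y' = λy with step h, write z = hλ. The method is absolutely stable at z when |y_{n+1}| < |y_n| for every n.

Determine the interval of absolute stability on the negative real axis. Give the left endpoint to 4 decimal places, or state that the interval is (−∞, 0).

Set f=λy, z=hλ:
  k1=λy_n ⇒ h·k1=z·y_n;  k2=λ(1+7/20z)y_n ⇒ h·k2=z(1+7/20z)y_n
  y_{n+1}/y_n = 1 − 1/4z + 5/4z(1+7/20z) = 1 + z + 7/16z²
  so R(z) = 1 + z + 7/16z².

Solve |R(x)|<1 on ℝ⁻.
x=-0.41: |R|=0.6635
R=1: x+7/16x²=0 ⇒ x=−16/7=-2.2857; min R=1−1/(4·7/16)=0.4286>−1
Confirm numerically:
  x=-1.778: |R|=0.60506 <1
  x=-1.501: |R|=0.48469 <1
  x=-1.355: |R|=0.44826 <1
  x=-1.272: |R|=0.43587 <1
  x=-2.701: |R|=1.49074 >1
  x=-2.427: |R|=1.15002 >1
So |R|<1 on (-2.2857, 0).

z∈(-2.2857,0).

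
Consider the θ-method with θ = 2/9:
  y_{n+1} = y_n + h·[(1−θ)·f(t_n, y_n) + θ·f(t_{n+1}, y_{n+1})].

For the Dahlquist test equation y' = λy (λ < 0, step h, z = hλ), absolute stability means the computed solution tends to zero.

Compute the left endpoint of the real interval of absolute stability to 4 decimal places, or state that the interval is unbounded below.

Test eqn y'=λy, z=hλ:
  y_{n+1} = y_n + z·[7/9·y_n + 2/9·y_{n+1}] ⇒ (1 − 2/9z)y_{n+1} = (1 + 7/9z)y_n
  so R(z) = (1 + 7/9z)/(1 − 2/9z).

Need |R(x)|<1, x<0.
x=-0.32: |R|=0.7012
R=−1: 1+7/9x = −1+2/9x ⇒ -5/9x=2 ⇒ x=2/(-5/9)=-3.6000
Confirm numerically:
  x=-3.222: |R|=0.87762 <1
  x=-1.916: |R|=0.34383 <1
  x=-1.806: |R|=0.28877 <1
  x=-4.156: |R|=1.16058 >1
  x=-3.773: |R|=1.05228 >1
  x=-3.738: |R|=1.04188 >1
So |R|<1 on (-3.6000, 0).

left endpoint -3.6000.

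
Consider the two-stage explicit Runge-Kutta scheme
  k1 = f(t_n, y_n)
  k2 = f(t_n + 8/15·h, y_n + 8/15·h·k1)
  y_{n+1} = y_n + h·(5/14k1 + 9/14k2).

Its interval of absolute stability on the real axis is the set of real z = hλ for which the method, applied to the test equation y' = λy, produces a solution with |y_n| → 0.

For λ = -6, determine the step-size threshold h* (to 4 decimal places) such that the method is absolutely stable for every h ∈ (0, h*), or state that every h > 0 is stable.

(-2.9167,0); λ=-6 ⇒ h* = (35/12)/6 = 0.4861.

On y'=λy, z=hλ:
  k1=λy_n ⇒ h·k1=z·y_n;  k2=λ(1+8/15z)y_n ⇒ h·k2=z(1+8/15z)y_n
  y_{n+1}/y_n = 1 + 5/14z + 9/14z(1+8/15z) = 1 + z + 12/35z²
  Hence R(z) = 1 + z + 12/35z².

Boundary: |R(x)|=1, x<0.
x=-0.61: |R|=0.5176
R=1: x+12/35x²=0 ⇒ x=−35/12=-2.9167; min R=1−1/(4·12/35)=0.2708>−1
Confirm numerically:
  x=-2.334: |R|=0.53373 <1
  x=-2.206: |R|=0.46249 <1
  x=-1.767: |R|=0.30350 <1
  x=-1.691: |R|=0.28939 <1
  x=-3.505: |R|=1.70701 >1
  x=-3.474: |R|=1.66383 >1
  x=-2.989: |R|=1.07413 >1
So |R|<1 on (-2.9167, 0).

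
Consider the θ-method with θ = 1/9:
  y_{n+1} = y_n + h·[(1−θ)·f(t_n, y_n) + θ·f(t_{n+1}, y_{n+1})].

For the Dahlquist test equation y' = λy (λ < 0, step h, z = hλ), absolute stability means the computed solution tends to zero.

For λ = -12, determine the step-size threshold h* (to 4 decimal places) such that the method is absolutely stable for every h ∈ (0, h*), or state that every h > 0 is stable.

With y'=λy (z=hλ):
  y_{n+1} = y_n + z·[8/9·y_n + 1/9·y_{n+1}] ⇒ (1 − 1/9z)y_{n+1} = (1 + 8/9z)y_n
  R(z) = (1 + 8/9z)/(1 − 1/9z).

Solve |R(x)|<1 on ℝ⁻.
x=-0.9: |R|=0.1818
R=−1: 1+8/9x = −1+1/9x ⇒ -7/9x=2 ⇒ x=2/(-7/9)=-2.5714
Confirm numerically:
  x=-1.606: |R|=0.36281 <1
  x=-1.115: |R|=0.00791 <1
  x=-1.063: |R|=0.04929 <1
  x=-3.055: |R|=1.28080 >1
  x=-2.791: |R|=1.13035 >1
So |R|<1 on (-2.5714, 0).

(-2.5714,0); λ=-12 ⇒ h* = (18/7)/12 = 0.2143.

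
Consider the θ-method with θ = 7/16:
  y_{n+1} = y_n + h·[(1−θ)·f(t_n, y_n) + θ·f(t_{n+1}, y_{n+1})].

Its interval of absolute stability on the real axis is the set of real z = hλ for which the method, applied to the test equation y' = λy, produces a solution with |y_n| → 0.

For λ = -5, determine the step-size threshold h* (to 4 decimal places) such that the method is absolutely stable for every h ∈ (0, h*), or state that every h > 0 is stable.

With y'=λy (z=hλ):
  y_{n+1} = y_n + z·[9/16·y_n + 7/16·y_{n+1}] ⇒ (1 − 7/16z)y_{n+1} = (1 + 9/16z)y_n
  ⇒ R(z) = (1 + 9/16z)/(1 − 7/16z).

Solve |R(x)|<1 on ℝ⁻.
x=-0.58: |R|=0.5374
R=−1: 1+9/16x = −1+7/16x ⇒ -1/8x=2 ⇒ x=2/(-1/8)=-16.0000
Confirm numerically:
  x=-15.075: |R|=0.98478 <1
  x=-14.526: |R|=0.97495 <1
  x=-13.297: |R|=0.95044 <1
  x=-11.510: |R|=0.90701 <1
  x=-16.517: |R|=1.00786 >1
  x=-16.451: |R|=1.00688 >1
  x=-16.144: |R|=1.00223 >1
Stable set (-16.0000, 0).

(-16.0000,0); λ=-5 ⇒ h* = (16)/5 = 3.2000.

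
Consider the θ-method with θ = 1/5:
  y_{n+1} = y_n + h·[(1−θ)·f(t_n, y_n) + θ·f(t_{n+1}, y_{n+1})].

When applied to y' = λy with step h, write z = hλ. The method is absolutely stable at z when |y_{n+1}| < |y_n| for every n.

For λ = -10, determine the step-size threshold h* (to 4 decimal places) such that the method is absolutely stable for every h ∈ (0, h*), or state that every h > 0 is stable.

(-3.3333,0); λ=-10 ⇒ h* = (10/3)/10 = 0.3333.

On y'=λy, z=hλ:
  y_{n+1} = y_n + z·[4/5·y_n + 1/5·y_{n+1}] ⇒ (1 − 1/5z)y_{n+1} = (1 + 4/5z)y_n
  ⇒ R(z) = (1 + 4/5z)/(1 − 1/5z).

Find x<0 with |R(x)|<1.
x=-1.02: |R|=0.1528
R=−1: 1+4/5x = −1+1/5x ⇒ -3/5x=2 ⇒ x=2/(-3/5)=-3.3333
Confirm numerically:
  x=-3.109: |R|=0.91701 <1
  x=-2.642: |R|=0.72861 <1
  x=-2.125: |R|=0.49123 <1
  x=-1.688: |R|=0.26196 <1
  x=-3.858: |R|=1.17769 >1
  x=-3.830: |R|=1.16874 >1
  x=-3.805: |R|=1.16070 >1
Interval (-3.3333, 0).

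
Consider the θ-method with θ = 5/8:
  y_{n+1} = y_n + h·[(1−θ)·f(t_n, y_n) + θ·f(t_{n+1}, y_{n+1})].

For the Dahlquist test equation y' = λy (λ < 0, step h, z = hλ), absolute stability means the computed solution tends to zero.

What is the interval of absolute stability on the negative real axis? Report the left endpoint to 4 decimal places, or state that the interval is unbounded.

interval (−∞, 0).

Set f=λy, z=hλ:
  y_{n+1} = y_n + z·[3/8·y_n + 5/8·y_{n+1}] ⇒ (1 − 5/8z)y_{n+1} = (1 + 3/8z)y_n
  Hence R(z) = (1 + 3/8z)/(1 − 5/8z).

Need |R(x)|<1, x<0.
x=-1.11: |R|=0.3446
x=-2: |R|=0.1111
x=-10: |R|=0.3793
x=-100: |R|=0.5748
θ=5/8≥1/2 ⇒ |1+3/8x|<|1−5/8x| ∀x<0 ⇒ unbounded interval.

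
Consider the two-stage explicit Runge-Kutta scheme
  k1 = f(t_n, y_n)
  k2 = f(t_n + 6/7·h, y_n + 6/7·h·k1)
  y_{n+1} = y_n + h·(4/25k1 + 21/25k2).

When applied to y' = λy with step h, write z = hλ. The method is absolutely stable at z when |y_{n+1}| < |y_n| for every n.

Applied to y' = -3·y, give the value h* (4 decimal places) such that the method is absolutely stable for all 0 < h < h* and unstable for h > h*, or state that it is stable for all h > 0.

On y'=λy, z=hλ:
  k1=λy_n ⇒ h·k1=z·y_n;  k2=λ(1+6/7z)y_n ⇒ h·k2=z(1+6/7z)y_n
  y_{n+1}/y_n = 1 + 4/25z + 21/25z(1+6/7z) = 1 + z + 18/25z²
  R(z) = 1 + z + 18/25z².

Find x<0 with |R(x)|<1.
x=-1.15: |R|=0.8022
R=1: x+18/25x²=0 ⇒ x=−25/18=-1.3889; min R=1−1/(4·18/25)=0.6528>−1
Confirm numerically:
  x=-1.283: |R|=0.90218 <1
  x=-1.255: |R|=0.87902 <1
  x=-1.243: |R|=0.86944 <1
  x=-1.720: |R|=1.41005 >1
  x=-1.550: |R|=1.17980 >1
  x=-1.497: |R|=1.11653 >1
Stable set (-1.3889, 0).

(-1.3889,0); λ=-3 ⇒ h* = (25/18)/3 = 0.4630.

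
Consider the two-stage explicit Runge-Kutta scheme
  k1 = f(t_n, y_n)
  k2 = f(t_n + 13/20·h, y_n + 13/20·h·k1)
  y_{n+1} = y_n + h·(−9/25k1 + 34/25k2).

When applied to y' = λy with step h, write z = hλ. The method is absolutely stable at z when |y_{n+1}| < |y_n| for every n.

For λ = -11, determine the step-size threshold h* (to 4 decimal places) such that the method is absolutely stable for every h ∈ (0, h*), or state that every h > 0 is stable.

(-1.1312,0); λ=-11 ⇒ h* = (250/221)/11 = 0.1028.

Set f=λy, z=hλ:
  k1=λy_n ⇒ h·k1=z·y_n;  k2=λ(1+13/20z)y_n ⇒ h·k2=z(1+13/20z)y_n
  y_{n+1}/y_n = 1 − 9/25z + 34/25z(1+13/20z) = 1 + z + 221/250z²
  ⇒ R(z) = 1 + z + 221/250z².

Solve |R(x)|<1 on ℝ⁻.
x=-0.92: |R|=0.8282
R=1: x+221/250x²=0 ⇒ x=−250/221=-1.1312; min R=1−1/(4·221/250)=0.7172>−1
Confirm numerically:
  x=-1.048: |R|=0.92290 <1
  x=-0.797: |R|=0.76452 <1
  x=-0.459: |R|=0.72724 <1
  x=-1.683: |R|=1.82092 >1
  x=-1.553: |R|=1.57904 >1
  x=-1.297: |R|=1.19007 >1
So |R|<1 on (-1.1312, 0).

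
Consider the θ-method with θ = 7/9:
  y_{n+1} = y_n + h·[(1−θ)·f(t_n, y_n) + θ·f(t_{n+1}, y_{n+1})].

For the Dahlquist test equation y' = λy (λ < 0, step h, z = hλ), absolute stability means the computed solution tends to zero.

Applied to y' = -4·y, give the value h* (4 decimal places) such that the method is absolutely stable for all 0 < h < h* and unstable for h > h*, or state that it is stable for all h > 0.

Set f=λy, z=hλ:
  y_{n+1} = y_n + z·[2/9·y_n + 7/9·y_{n+1}] ⇒ (1 − 7/9z)y_{n+1} = (1 + 2/9z)y_n
  so R(z) = (1 + 2/9z)/(1 − 7/9z).

Solve |R(x)|<1 on ℝ⁻.
x=-1.52: |R|=0.3035
x=-2: |R|=0.2174
x=-10: |R|=0.1392
x=-100: |R|=0.2694
θ=7/9≥1/2 ⇒ |1+2/9x|<|1−7/9x| ∀x<0 ⇒ stable on all of ℝ⁻.

interval (−∞, 0). Any h>0 works for λ=-4.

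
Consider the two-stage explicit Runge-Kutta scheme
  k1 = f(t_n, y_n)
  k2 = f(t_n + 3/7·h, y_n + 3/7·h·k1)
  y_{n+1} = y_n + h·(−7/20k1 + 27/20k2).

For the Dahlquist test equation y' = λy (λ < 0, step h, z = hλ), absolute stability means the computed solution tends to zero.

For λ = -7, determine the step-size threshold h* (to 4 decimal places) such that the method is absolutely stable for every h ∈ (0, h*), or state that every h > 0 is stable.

(-1.7284,0); λ=-7 ⇒ h* = (140/81)/7 = 0.2469.

With y'=λy (z=hλ):
  k1=λy_n ⇒ h·k1=z·y_n;  k2=λ(1+3/7z)y_n ⇒ h·k2=z(1+3/7z)y_n
  y_{n+1}/y_n = 1 − 7/20z + 27/20z(1+3/7z) = 1 + z + 81/140z²
  ⇒ R(z) = 1 + z + 81/140z².

Solve |R(x)|<1 on ℝ⁻.
x=-1.3: |R|=0.6778
R=1: x+81/140x²=0 ⇒ x=−140/81=-1.7284; min R=1−1/(4·81/140)=0.5679>−1
Confirm numerically:
  x=-1.512: |R|=0.81070 <1
  x=-1.439: |R|=0.75906 <1
  x=-0.975: |R|=0.57500 <1
  x=-0.716: |R|=0.58061 <1
  x=-1.967: |R|=1.27154 >1
  x=-1.963: |R|=1.26645 >1
  x=-1.954: |R|=1.25505 >1
So |R|<1 on (-1.7284, 0).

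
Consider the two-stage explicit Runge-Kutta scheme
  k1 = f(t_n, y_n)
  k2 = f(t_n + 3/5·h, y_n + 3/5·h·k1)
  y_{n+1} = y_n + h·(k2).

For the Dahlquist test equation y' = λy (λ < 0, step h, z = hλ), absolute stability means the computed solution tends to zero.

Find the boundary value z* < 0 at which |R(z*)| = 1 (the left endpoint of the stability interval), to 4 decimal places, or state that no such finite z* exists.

left endpoint -1.6667.

Test eqn y'=λy, z=hλ:
  k1=λy_n ⇒ h·k1=z·y_n;  k2=λ(1+3/5z)y_n ⇒ h·k2=z(1+3/5z)y_n
  y_{n+1}/y_n = 1 + z(1+3/5z) = 1 + z + 3/5z²
  so R(z) = 1 + z + 3/5z².

Find x<0 with |R(x)|<1.
x=-1.31: |R|=0.7197
R=1: x+3/5x²=0 ⇒ x=−5/3=-1.6667; min R=1−1/(4·3/5)=0.5833>−1
Confirm numerically:
  x=-1.071: |R|=0.61722 <1
  x=-1.017: |R|=0.60357 <1
  x=-0.807: |R|=0.58375 <1
  x=-0.692: |R|=0.59532 <1
  x=-2.172: |R|=1.65855 >1
  x=-2.101: |R|=1.54752 >1
  x=-1.947: |R|=1.32749 >1
So |R|<1 on (-1.6667, 0).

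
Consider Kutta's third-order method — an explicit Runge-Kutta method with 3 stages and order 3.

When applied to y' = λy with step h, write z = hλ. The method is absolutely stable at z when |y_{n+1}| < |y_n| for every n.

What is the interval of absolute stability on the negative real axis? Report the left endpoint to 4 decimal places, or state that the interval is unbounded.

z∈(-2.5127,0).

Set f=λy, z=hλ:
  order 3, 3-stage ⇒ R(z)=1+z+z^2/2+z^3/6
  (e.g. R(-1.44)=0.09914, |R|=0.09914)

Boundary: |R(x)|=1, x<0.
x=-1.44: |R|=0.0991
|R(-2.58)|=1.1141 |R(-2.36)|=0.7659 |R(-1.55)|=0.0306
Bisect:
  x_lo=-2.9276 |R|=1.8241  x_hi=-0.3975 |R|=0.6711
  mid=-1.66251 |R|=0.04639 →hi
  mid=-2.29504 |R|=0.67617 →hi
  mid=-2.61130 |R|=1.16954 →lo
  mid=-2.45317 |R|=0.90469 →hi
  mid=-2.53223 |R|=1.03233 →lo
  mid=-2.49270 |R|=0.96734 →hi
  mid=-2.51246 |R|=0.99954 →hi
  mid=-2.52235 |R|=1.01586 →lo
  mid=-2.51741 |R|=1.00768 →lo
  ...
  [-2.51277,-2.51262] ⇒ x*=-2.5127
Stable set (-2.5127, 0).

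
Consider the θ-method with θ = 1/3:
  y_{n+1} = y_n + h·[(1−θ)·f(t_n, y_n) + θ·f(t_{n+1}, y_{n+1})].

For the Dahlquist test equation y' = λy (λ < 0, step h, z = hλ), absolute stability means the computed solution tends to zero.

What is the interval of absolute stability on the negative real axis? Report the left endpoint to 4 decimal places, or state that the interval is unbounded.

z∈(-6.0000,0).

With y'=λy (z=hλ):
  y_{n+1} = y_n + z·[2/3·y_n + 1/3·y_{n+1}] ⇒ (1 − 1/3z)y_{n+1} = (1 + 2/3z)y_n
  R(z) = (1 + 2/3z)/(1 − 1/3z).

Boundary: |R(x)|=1, x<0.
x=-0.94: |R|=0.2843
R=−1: 1+2/3x = −1+1/3x ⇒ -1/3x=2 ⇒ x=2/(-1/3)=-6.0000
Confirm numerically:
  x=-5.183: |R|=0.90016 <1
  x=-3.875: |R|=0.69091 <1
  x=-3.852: |R|=0.68651 <1
  x=-2.426: |R|=0.34132 <1
  x=-6.373: |R|=1.03980 >1
  x=-6.318: |R|=1.03413 >1
  x=-6.041: |R|=1.00453 >1
Interval (-6.0000, 0).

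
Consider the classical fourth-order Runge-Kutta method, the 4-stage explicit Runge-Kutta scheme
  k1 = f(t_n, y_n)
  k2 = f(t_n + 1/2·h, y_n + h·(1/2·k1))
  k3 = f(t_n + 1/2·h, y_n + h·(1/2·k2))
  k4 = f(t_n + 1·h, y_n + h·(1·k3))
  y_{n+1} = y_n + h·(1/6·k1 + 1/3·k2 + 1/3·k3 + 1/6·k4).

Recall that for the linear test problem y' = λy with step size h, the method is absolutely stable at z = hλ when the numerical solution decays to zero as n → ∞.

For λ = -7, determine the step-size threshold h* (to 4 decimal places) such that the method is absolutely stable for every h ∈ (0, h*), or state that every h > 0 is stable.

On y'=λy, z=hλ:
  order 4, 4-stage ⇒ R(z)=1+z+z^2/2+z^3/6+z^4/24
  (e.g. R(-1.33)=0.29272, |R|=0.29272)

Find x<0 with |R(x)|<1.
x=-1.33: |R|=0.2927
|R(-2.8)|=1.0224 |R(-1.88)|=0.3003 |R(-0.89)|=0.4147
Bisect:
  x_lo=-3.1462 |R|=1.6952  x_hi=-0.3412 |R|=0.7110
  mid=-1.74369 |R|=0.27812 →hi
  mid=-2.44496 |R|=0.59696 →hi
  mid=-2.79559 |R|=1.01563 →lo
  mid=-2.62027 |R|=0.77840 →hi
  mid=-2.70793 |R|=0.88949 →hi
  mid=-2.75176 |R|=0.95061 →hi
  mid=-2.77367 |R|=0.98262 →hi
  mid=-2.78463 |R|=0.99900 →hi
  mid=-2.79011 |R|=1.00728 →lo
  mid=-2.78737 |R|=1.00313 →lo
  ...
  [-2.78532,-2.78514] ⇒ x*=-2.7853
Interval (-2.7853, 0).

(-2.7853,0); λ=-7 ⇒ h* = 0.3979.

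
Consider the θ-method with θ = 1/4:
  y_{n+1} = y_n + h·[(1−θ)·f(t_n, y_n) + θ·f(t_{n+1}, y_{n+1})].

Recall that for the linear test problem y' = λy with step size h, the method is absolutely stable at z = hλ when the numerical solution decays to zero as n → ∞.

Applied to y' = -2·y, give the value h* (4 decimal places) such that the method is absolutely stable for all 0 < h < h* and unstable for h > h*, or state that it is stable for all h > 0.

(-4.0000,0); λ=-2 ⇒ h* = (4)/2 = 2.0000.

Set f=λy, z=hλ:
  y_{n+1} = y_n + z·[3/4·y_n + 1/4·y_{n+1}] ⇒ (1 − 1/4z)y_{n+1} = (1 + 3/4z)y_n
  so R(z) = (1 + 3/4z)/(1 − 1/4z).

Need |R(x)|<1, x<0.
x=-1.33: |R|=0.0019
R=−1: 1+3/4x = −1+1/4x ⇒ -1/2x=2 ⇒ x=2/(-1/2)=-4.0000
Confirm numerically:
  x=-3.961: |R|=0.99020 <1
  x=-3.069: |R|=0.73660 <1
  x=-2.373: |R|=0.48941 <1
  x=-2.000: |R|=0.33333 <1
  x=-4.234: |R|=1.05684 >1
  x=-4.141: |R|=1.03464 >1
  x=-4.062: |R|=1.01538 >1
Stable set (-4.0000, 0).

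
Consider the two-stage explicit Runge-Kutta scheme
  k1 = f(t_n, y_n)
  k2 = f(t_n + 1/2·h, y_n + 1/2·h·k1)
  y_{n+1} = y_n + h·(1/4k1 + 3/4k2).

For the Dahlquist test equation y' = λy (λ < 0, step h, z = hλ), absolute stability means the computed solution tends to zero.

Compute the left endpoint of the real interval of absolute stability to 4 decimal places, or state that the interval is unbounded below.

z* = -2.6667.

Test eqn y'=λy, z=hλ:
  k1=λy_n ⇒ h·k1=z·y_n;  k2=λ(1+1/2z)y_n ⇒ h·k2=z(1+1/2z)y_n
  y_{n+1}/y_n = 1 + 1/4z + 3/4z(1+1/2z) = 1 + z + 3/8z²
  ⇒ R(z) = 1 + z + 3/8z².

Need |R(x)|<1, x<0.
x=-1.64: |R|=0.3686
R=1: x+3/8x²=0 ⇒ x=−8/3=-2.6667; min R=1−1/(4·3/8)=0.3333>−1
Confirm numerically:
  x=-2.383: |R|=0.74651 <1
  x=-2.277: |R|=0.66727 <1
  x=-1.614: |R|=0.36287 <1
  x=-3.255: |R|=1.71813 >1
  x=-3.098: |R|=1.50110 >1
  x=-2.748: |R|=1.08381 >1
Stable set (-2.6667, 0).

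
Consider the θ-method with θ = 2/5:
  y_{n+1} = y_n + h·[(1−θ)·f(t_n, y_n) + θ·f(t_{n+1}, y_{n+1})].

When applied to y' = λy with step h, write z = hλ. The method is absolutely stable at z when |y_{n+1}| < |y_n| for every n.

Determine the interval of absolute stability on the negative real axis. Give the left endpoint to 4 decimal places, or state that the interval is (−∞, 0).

On y'=λy, z=hλ:
  y_{n+1} = y_n + z·[3/5·y_n + 2/5·y_{n+1}] ⇒ (1 − 2/5z)y_{n+1} = (1 + 3/5z)y_n
  so R(z) = (1 + 3/5z)/(1 − 2/5z).

Need |R(x)|<1, x<0.
x=-1.72: |R|=0.0190
R=−1: 1+3/5x = −1+2/5x ⇒ -1/5x=2 ⇒ x=2/(-1/5)=-10.0000
Confirm numerically:
  x=-9.409: |R|=0.97519 <1
  x=-8.852: |R|=0.94944 <1
  x=-7.889: |R|=0.89840 <1
  x=-5.171: |R|=0.68524 <1
  x=-10.598: |R|=1.02283 >1
  x=-10.208: |R|=1.00818 >1
Stable set (-10.0000, 0).

z∈(-10.0000,0).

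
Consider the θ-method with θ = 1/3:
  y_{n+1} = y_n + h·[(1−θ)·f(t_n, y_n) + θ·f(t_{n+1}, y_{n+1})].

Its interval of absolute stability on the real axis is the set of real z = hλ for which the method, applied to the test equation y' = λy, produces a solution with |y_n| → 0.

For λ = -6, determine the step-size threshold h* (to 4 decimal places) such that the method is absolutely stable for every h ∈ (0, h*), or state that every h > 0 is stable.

(-6.0000,0); λ=-6 ⇒ h* = (6)/6 = 1.0000.

Test eqn y'=λy, z=hλ:
  y_{n+1} = y_n + z·[2/3·y_n + 1/3·y_{n+1}] ⇒ (1 − 1/3z)y_{n+1} = (1 + 2/3z)y_n
  Hence R(z) = (1 + 2/3z)/(1 − 1/3z).

Solve |R(x)|<1 on ℝ⁻.
x=-1.19: |R|=0.1480
R=−1: 1+2/3x = −1+1/3x ⇒ -1/3x=2 ⇒ x=2/(-1/3)=-6.0000
Confirm numerically:
  x=-5.580: |R|=0.95105 <1
  x=-5.551: |R|=0.94749 <1
  x=-4.969: |R|=0.87062 <1
  x=-4.570: |R|=0.81110 <1
  x=-6.563: |R|=1.05887 >1
  x=-6.346: |R|=1.03702 >1
Stable set (-6.0000, 0).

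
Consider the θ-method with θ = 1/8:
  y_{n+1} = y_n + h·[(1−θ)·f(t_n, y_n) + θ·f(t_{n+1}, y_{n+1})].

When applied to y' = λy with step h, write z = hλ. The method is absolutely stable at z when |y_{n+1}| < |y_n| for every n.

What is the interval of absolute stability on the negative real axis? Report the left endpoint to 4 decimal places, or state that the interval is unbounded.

z∈(-2.6667,0).

On y'=λy, z=hλ:
  y_{n+1} = y_n + z·[7/8·y_n + 1/8·y_{n+1}] ⇒ (1 − 1/8z)y_{n+1} = (1 + 7/8z)y_n
  Hence R(z) = (1 + 7/8z)/(1 − 1/8z).

Boundary: |R(x)|=1, x<0.
x=-1.73: |R|=0.4224
R=−1: 1+7/8x = −1+1/8x ⇒ -3/4x=2 ⇒ x=2/(-3/4)=-2.6667
Confirm numerically:
  x=-2.560: |R|=0.93939 <1
  x=-2.315: |R|=0.79544 <1
  x=-1.408: |R|=0.19728 <1
  x=-2.989: |R|=1.17599 >1
  x=-2.913: |R|=1.13543 >1
  x=-2.909: |R|=1.13328 >1
Stable set (-2.6667, 0).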